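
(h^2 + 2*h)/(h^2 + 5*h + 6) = h/(h + 3)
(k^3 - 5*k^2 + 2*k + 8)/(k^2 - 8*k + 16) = (k^2 - k - 2)/(k - 4)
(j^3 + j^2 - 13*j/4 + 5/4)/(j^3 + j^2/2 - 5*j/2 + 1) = (j + 5/2)/(j + 2)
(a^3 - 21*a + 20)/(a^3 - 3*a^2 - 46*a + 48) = (a^2 + a - 20)/(a^2 - 2*a - 48)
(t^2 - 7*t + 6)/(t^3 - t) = (t - 6)/(t*(t + 1))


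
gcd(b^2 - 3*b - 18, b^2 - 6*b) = b - 6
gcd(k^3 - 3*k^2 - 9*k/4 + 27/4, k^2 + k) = 1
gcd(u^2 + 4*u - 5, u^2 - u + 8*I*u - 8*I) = u - 1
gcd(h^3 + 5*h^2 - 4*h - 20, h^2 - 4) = h^2 - 4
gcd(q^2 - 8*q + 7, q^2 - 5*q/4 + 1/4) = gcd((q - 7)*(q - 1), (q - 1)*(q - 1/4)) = q - 1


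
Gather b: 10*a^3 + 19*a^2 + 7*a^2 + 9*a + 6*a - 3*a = 10*a^3 + 26*a^2 + 12*a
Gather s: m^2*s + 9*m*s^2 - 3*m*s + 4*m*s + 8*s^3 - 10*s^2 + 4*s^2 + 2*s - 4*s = 8*s^3 + s^2*(9*m - 6) + s*(m^2 + m - 2)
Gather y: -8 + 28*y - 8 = 28*y - 16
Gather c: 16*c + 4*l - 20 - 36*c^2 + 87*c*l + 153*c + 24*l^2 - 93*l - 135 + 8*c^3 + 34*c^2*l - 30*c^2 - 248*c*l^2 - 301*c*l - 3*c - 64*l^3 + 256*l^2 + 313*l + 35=8*c^3 + c^2*(34*l - 66) + c*(-248*l^2 - 214*l + 166) - 64*l^3 + 280*l^2 + 224*l - 120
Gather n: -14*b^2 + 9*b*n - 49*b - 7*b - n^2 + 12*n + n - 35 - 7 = -14*b^2 - 56*b - n^2 + n*(9*b + 13) - 42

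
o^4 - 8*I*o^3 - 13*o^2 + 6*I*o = o*(o - 6*I)*(o - I)^2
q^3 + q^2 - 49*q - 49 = (q - 7)*(q + 1)*(q + 7)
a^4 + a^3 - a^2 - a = a*(a - 1)*(a + 1)^2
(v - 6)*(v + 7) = v^2 + v - 42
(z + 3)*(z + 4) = z^2 + 7*z + 12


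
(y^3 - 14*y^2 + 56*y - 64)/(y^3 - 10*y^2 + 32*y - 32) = (y - 8)/(y - 4)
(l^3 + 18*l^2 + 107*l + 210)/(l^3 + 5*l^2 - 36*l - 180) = (l + 7)/(l - 6)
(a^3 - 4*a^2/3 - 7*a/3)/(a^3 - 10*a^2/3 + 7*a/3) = (a + 1)/(a - 1)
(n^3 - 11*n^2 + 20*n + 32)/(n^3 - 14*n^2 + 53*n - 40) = (n^2 - 3*n - 4)/(n^2 - 6*n + 5)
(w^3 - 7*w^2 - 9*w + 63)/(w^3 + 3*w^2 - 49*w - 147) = (w - 3)/(w + 7)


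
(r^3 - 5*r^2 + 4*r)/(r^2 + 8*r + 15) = r*(r^2 - 5*r + 4)/(r^2 + 8*r + 15)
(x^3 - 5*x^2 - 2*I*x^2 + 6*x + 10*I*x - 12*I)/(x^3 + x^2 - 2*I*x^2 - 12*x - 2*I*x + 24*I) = (x - 2)/(x + 4)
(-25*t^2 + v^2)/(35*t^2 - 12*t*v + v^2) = (-5*t - v)/(7*t - v)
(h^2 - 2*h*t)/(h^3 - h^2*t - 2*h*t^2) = 1/(h + t)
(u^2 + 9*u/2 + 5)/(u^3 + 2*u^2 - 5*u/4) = 2*(u + 2)/(u*(2*u - 1))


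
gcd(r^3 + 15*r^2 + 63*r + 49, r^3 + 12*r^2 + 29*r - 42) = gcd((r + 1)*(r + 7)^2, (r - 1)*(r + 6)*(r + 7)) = r + 7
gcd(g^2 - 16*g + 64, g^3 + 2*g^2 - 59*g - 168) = g - 8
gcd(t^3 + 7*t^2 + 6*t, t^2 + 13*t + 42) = t + 6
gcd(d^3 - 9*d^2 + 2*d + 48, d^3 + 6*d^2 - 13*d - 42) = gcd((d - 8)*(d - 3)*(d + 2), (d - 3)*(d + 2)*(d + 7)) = d^2 - d - 6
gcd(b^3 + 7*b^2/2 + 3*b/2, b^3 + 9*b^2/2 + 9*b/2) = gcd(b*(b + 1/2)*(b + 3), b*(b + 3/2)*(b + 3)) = b^2 + 3*b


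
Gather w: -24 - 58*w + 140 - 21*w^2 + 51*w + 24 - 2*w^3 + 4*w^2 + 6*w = -2*w^3 - 17*w^2 - w + 140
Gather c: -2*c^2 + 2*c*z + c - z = -2*c^2 + c*(2*z + 1) - z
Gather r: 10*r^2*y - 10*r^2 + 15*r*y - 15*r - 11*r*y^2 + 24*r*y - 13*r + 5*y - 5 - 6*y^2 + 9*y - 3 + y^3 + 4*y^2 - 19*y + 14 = r^2*(10*y - 10) + r*(-11*y^2 + 39*y - 28) + y^3 - 2*y^2 - 5*y + 6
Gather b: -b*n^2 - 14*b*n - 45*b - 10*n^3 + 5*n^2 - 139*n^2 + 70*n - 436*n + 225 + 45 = b*(-n^2 - 14*n - 45) - 10*n^3 - 134*n^2 - 366*n + 270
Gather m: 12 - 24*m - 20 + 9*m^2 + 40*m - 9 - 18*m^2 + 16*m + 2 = -9*m^2 + 32*m - 15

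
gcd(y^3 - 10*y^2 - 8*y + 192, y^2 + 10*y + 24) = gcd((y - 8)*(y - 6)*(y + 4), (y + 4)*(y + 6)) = y + 4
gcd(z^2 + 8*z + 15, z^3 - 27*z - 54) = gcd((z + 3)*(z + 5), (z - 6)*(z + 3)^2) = z + 3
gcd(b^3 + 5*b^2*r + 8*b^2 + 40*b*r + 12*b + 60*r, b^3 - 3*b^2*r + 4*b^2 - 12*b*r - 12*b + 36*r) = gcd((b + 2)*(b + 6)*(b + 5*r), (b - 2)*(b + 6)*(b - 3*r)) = b + 6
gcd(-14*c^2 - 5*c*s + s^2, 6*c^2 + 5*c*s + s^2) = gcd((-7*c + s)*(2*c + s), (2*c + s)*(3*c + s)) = 2*c + s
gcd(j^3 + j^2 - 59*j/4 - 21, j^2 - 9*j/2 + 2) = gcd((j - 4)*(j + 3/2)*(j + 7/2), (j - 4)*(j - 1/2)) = j - 4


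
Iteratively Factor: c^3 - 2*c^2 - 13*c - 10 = (c + 1)*(c^2 - 3*c - 10) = (c - 5)*(c + 1)*(c + 2)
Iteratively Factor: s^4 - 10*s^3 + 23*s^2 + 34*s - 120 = (s + 2)*(s^3 - 12*s^2 + 47*s - 60) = (s - 3)*(s + 2)*(s^2 - 9*s + 20) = (s - 4)*(s - 3)*(s + 2)*(s - 5)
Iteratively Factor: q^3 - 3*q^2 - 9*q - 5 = (q - 5)*(q^2 + 2*q + 1) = (q - 5)*(q + 1)*(q + 1)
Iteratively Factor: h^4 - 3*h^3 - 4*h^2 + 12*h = (h - 3)*(h^3 - 4*h) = h*(h - 3)*(h^2 - 4) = h*(h - 3)*(h - 2)*(h + 2)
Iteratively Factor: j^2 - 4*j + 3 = (j - 3)*(j - 1)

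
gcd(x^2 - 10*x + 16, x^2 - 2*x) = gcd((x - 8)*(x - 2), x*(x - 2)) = x - 2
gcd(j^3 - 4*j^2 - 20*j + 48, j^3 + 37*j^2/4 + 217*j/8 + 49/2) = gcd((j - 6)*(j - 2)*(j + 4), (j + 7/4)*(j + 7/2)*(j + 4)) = j + 4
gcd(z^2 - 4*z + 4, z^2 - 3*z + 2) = z - 2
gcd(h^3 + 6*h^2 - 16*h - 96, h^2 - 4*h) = h - 4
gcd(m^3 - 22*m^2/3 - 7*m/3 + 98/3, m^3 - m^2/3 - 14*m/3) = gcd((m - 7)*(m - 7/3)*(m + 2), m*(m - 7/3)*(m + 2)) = m^2 - m/3 - 14/3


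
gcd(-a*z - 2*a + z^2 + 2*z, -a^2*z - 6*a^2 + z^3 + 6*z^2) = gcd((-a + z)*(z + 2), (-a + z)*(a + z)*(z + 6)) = -a + z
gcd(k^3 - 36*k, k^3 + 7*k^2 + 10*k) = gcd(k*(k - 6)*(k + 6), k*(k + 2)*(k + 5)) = k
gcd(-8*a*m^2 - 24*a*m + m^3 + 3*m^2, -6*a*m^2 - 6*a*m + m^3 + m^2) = m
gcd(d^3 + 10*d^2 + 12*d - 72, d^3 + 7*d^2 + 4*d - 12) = d + 6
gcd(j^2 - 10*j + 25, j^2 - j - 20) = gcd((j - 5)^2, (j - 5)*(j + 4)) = j - 5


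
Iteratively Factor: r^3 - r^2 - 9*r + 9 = (r + 3)*(r^2 - 4*r + 3) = (r - 1)*(r + 3)*(r - 3)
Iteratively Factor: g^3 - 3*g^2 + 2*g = (g - 2)*(g^2 - g) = g*(g - 2)*(g - 1)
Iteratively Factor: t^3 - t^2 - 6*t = (t - 3)*(t^2 + 2*t) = t*(t - 3)*(t + 2)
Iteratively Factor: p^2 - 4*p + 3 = (p - 3)*(p - 1)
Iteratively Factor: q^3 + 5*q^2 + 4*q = (q)*(q^2 + 5*q + 4) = q*(q + 4)*(q + 1)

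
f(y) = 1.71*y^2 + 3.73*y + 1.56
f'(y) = 3.42*y + 3.73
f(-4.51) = 19.52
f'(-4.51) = -11.69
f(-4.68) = 21.56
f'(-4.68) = -12.28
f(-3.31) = 7.95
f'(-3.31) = -7.59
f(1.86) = 14.41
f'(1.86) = 10.09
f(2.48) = 21.33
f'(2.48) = 12.21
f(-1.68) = 0.12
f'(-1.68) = -2.02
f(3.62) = 37.47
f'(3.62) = 16.11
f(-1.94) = 0.76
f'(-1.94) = -2.90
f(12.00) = 292.56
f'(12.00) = 44.77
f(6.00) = 85.50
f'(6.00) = 24.25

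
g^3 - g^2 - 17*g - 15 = (g - 5)*(g + 1)*(g + 3)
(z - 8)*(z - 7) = z^2 - 15*z + 56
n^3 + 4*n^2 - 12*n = n*(n - 2)*(n + 6)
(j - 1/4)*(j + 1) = j^2 + 3*j/4 - 1/4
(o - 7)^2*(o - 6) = o^3 - 20*o^2 + 133*o - 294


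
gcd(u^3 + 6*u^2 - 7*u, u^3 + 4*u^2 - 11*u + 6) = u - 1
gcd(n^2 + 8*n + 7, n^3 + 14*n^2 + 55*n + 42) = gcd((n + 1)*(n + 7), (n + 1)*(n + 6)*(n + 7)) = n^2 + 8*n + 7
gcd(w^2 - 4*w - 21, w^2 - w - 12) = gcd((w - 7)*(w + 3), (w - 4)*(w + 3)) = w + 3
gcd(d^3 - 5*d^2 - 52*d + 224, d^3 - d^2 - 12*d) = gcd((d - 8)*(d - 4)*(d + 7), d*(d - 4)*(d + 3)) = d - 4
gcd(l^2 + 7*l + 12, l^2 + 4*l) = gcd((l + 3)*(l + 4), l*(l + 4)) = l + 4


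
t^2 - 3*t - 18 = (t - 6)*(t + 3)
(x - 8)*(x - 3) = x^2 - 11*x + 24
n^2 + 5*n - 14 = (n - 2)*(n + 7)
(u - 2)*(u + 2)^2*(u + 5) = u^4 + 7*u^3 + 6*u^2 - 28*u - 40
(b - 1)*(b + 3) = b^2 + 2*b - 3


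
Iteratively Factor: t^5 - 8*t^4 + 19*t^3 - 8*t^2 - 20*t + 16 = (t - 1)*(t^4 - 7*t^3 + 12*t^2 + 4*t - 16) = (t - 1)*(t + 1)*(t^3 - 8*t^2 + 20*t - 16) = (t - 4)*(t - 1)*(t + 1)*(t^2 - 4*t + 4) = (t - 4)*(t - 2)*(t - 1)*(t + 1)*(t - 2)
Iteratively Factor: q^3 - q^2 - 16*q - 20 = (q - 5)*(q^2 + 4*q + 4) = (q - 5)*(q + 2)*(q + 2)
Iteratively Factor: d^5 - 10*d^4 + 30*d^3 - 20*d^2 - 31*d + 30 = (d - 1)*(d^4 - 9*d^3 + 21*d^2 + d - 30) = (d - 1)*(d + 1)*(d^3 - 10*d^2 + 31*d - 30) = (d - 2)*(d - 1)*(d + 1)*(d^2 - 8*d + 15) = (d - 3)*(d - 2)*(d - 1)*(d + 1)*(d - 5)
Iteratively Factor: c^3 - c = (c + 1)*(c^2 - c) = c*(c + 1)*(c - 1)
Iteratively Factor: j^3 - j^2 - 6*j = (j - 3)*(j^2 + 2*j) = j*(j - 3)*(j + 2)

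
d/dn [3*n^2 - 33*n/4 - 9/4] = 6*n - 33/4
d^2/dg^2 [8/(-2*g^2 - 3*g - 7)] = 16*(4*g^2 + 6*g - (4*g + 3)^2 + 14)/(2*g^2 + 3*g + 7)^3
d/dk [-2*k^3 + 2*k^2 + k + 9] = -6*k^2 + 4*k + 1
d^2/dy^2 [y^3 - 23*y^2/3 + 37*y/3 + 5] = 6*y - 46/3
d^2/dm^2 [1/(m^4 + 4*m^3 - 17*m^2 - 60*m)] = 2*(m*(-6*m^2 - 12*m + 17)*(m^3 + 4*m^2 - 17*m - 60) + 4*(2*m^3 + 6*m^2 - 17*m - 30)^2)/(m^3*(m^3 + 4*m^2 - 17*m - 60)^3)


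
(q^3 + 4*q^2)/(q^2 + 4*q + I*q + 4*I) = q^2/(q + I)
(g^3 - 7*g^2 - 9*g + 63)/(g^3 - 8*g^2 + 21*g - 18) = (g^2 - 4*g - 21)/(g^2 - 5*g + 6)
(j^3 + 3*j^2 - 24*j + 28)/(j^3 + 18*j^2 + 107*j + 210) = (j^2 - 4*j + 4)/(j^2 + 11*j + 30)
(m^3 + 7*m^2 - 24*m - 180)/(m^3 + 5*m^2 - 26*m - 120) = (m + 6)/(m + 4)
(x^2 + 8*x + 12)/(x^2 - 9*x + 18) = (x^2 + 8*x + 12)/(x^2 - 9*x + 18)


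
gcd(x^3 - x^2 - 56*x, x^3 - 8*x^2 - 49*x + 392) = x^2 - x - 56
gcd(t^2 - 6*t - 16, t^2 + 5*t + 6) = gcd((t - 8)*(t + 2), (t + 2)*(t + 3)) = t + 2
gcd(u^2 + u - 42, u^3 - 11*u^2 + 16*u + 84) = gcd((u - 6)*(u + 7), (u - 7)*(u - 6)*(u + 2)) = u - 6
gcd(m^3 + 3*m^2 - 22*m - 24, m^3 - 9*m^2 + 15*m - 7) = 1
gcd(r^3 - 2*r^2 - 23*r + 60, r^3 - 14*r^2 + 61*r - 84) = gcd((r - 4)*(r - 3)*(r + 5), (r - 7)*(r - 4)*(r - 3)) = r^2 - 7*r + 12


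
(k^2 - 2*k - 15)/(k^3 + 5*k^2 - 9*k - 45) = (k - 5)/(k^2 + 2*k - 15)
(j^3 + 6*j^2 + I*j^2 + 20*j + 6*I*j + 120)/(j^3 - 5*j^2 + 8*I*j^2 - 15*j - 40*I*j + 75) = (j^2 + j*(6 - 4*I) - 24*I)/(j^2 + j*(-5 + 3*I) - 15*I)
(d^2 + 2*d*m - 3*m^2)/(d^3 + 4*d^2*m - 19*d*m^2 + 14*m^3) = (d + 3*m)/(d^2 + 5*d*m - 14*m^2)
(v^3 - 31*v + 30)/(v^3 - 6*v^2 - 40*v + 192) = (v^2 - 6*v + 5)/(v^2 - 12*v + 32)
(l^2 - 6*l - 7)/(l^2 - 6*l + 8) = (l^2 - 6*l - 7)/(l^2 - 6*l + 8)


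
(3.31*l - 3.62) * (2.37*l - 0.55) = 7.8447*l^2 - 10.3999*l + 1.991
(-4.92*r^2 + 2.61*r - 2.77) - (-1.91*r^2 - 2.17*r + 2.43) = -3.01*r^2 + 4.78*r - 5.2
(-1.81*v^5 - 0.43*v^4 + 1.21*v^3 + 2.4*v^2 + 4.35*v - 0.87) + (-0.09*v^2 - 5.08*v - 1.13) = -1.81*v^5 - 0.43*v^4 + 1.21*v^3 + 2.31*v^2 - 0.73*v - 2.0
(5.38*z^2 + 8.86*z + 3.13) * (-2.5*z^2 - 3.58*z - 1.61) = -13.45*z^4 - 41.4104*z^3 - 48.2056*z^2 - 25.47*z - 5.0393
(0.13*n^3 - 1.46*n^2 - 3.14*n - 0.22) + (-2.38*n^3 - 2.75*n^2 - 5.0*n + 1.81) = -2.25*n^3 - 4.21*n^2 - 8.14*n + 1.59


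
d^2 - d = d*(d - 1)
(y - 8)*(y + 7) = y^2 - y - 56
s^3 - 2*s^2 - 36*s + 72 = (s - 6)*(s - 2)*(s + 6)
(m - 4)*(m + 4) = m^2 - 16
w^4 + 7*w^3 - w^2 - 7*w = w*(w - 1)*(w + 1)*(w + 7)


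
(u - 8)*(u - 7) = u^2 - 15*u + 56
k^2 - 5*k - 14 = (k - 7)*(k + 2)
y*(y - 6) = y^2 - 6*y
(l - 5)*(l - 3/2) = l^2 - 13*l/2 + 15/2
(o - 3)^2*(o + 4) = o^3 - 2*o^2 - 15*o + 36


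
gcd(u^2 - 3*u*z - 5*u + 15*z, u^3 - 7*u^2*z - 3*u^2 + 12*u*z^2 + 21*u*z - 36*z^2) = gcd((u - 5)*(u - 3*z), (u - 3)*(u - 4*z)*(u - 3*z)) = -u + 3*z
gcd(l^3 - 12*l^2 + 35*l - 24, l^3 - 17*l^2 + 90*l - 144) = l^2 - 11*l + 24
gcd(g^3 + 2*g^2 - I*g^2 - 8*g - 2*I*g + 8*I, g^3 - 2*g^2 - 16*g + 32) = g^2 + 2*g - 8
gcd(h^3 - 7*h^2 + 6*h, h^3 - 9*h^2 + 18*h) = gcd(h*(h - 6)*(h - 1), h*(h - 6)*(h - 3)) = h^2 - 6*h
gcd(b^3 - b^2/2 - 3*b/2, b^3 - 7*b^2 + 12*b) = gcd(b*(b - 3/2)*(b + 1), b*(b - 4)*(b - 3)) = b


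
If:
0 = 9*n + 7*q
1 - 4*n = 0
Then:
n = 1/4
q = -9/28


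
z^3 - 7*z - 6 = (z - 3)*(z + 1)*(z + 2)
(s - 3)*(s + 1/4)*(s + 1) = s^3 - 7*s^2/4 - 7*s/2 - 3/4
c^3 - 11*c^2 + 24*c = c*(c - 8)*(c - 3)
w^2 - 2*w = w*(w - 2)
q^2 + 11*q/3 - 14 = (q - 7/3)*(q + 6)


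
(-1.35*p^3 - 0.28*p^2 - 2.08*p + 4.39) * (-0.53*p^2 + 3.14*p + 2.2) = 0.7155*p^5 - 4.0906*p^4 - 2.7468*p^3 - 9.4739*p^2 + 9.2086*p + 9.658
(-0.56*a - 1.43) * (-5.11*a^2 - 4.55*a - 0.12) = 2.8616*a^3 + 9.8553*a^2 + 6.5737*a + 0.1716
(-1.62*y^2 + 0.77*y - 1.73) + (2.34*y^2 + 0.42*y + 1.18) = 0.72*y^2 + 1.19*y - 0.55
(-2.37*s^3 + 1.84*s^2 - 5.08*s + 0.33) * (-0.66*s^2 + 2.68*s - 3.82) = 1.5642*s^5 - 7.566*s^4 + 17.3374*s^3 - 20.861*s^2 + 20.29*s - 1.2606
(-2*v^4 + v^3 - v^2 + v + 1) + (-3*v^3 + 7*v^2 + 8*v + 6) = -2*v^4 - 2*v^3 + 6*v^2 + 9*v + 7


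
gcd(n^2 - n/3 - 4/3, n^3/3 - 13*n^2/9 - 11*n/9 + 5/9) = n + 1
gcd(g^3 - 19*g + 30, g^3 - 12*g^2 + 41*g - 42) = g^2 - 5*g + 6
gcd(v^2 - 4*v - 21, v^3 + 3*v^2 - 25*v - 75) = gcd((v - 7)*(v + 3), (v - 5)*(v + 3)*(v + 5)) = v + 3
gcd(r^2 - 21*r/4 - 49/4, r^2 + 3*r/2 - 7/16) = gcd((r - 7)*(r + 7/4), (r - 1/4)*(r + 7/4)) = r + 7/4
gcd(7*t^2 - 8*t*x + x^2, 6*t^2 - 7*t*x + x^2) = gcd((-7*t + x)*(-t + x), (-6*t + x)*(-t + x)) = -t + x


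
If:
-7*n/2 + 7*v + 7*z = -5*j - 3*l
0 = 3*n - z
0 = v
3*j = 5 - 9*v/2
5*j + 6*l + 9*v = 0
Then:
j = 5/3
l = -25/18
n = -5/21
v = 0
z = -5/7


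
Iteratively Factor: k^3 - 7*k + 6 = (k - 1)*(k^2 + k - 6) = (k - 1)*(k + 3)*(k - 2)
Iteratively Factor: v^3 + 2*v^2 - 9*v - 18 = (v - 3)*(v^2 + 5*v + 6) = (v - 3)*(v + 3)*(v + 2)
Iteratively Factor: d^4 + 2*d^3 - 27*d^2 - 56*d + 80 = (d + 4)*(d^3 - 2*d^2 - 19*d + 20) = (d - 5)*(d + 4)*(d^2 + 3*d - 4) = (d - 5)*(d + 4)^2*(d - 1)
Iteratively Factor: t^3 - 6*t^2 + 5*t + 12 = (t - 4)*(t^2 - 2*t - 3) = (t - 4)*(t - 3)*(t + 1)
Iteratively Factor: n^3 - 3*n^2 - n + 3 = (n - 3)*(n^2 - 1) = (n - 3)*(n - 1)*(n + 1)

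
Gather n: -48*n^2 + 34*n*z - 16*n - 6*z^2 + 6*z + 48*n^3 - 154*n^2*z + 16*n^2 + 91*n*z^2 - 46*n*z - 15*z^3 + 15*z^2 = 48*n^3 + n^2*(-154*z - 32) + n*(91*z^2 - 12*z - 16) - 15*z^3 + 9*z^2 + 6*z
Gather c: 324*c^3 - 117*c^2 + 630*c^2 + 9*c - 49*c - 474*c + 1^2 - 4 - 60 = 324*c^3 + 513*c^2 - 514*c - 63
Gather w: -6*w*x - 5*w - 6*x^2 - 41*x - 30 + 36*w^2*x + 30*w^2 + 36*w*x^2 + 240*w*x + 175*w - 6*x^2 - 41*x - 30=w^2*(36*x + 30) + w*(36*x^2 + 234*x + 170) - 12*x^2 - 82*x - 60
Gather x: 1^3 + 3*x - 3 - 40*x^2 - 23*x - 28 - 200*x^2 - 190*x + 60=-240*x^2 - 210*x + 30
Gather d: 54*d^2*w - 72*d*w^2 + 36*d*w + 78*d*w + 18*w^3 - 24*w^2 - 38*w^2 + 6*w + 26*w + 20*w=54*d^2*w + d*(-72*w^2 + 114*w) + 18*w^3 - 62*w^2 + 52*w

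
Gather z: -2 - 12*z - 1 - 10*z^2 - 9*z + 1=-10*z^2 - 21*z - 2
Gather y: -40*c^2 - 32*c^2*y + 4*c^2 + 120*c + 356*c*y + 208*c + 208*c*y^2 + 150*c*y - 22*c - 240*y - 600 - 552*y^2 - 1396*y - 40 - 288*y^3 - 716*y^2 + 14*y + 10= -36*c^2 + 306*c - 288*y^3 + y^2*(208*c - 1268) + y*(-32*c^2 + 506*c - 1622) - 630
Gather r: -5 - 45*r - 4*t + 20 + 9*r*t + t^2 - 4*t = r*(9*t - 45) + t^2 - 8*t + 15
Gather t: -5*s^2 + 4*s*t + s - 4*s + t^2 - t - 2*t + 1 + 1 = -5*s^2 - 3*s + t^2 + t*(4*s - 3) + 2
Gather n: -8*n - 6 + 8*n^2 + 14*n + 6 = 8*n^2 + 6*n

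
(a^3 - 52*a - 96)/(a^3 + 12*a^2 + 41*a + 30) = (a^2 - 6*a - 16)/(a^2 + 6*a + 5)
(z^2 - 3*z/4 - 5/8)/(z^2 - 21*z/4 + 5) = (z + 1/2)/(z - 4)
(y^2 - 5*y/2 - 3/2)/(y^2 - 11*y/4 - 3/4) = 2*(2*y + 1)/(4*y + 1)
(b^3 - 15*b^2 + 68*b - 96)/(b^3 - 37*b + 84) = (b - 8)/(b + 7)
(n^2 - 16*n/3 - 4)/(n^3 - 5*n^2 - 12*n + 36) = (n + 2/3)/(n^2 + n - 6)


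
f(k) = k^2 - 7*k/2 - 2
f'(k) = 2*k - 7/2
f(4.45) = 2.23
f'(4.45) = 5.40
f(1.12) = -4.67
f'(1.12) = -1.26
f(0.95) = -4.42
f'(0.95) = -1.60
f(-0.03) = -1.89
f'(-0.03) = -3.56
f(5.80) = 11.34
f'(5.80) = 8.10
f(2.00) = -5.00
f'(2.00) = 0.50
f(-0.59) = 0.41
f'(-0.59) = -4.68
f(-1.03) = 2.67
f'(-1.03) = -5.56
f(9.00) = 47.50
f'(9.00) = 14.50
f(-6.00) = 55.00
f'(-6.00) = -15.50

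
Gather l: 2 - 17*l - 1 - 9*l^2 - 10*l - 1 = -9*l^2 - 27*l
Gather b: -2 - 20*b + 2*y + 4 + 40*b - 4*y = 20*b - 2*y + 2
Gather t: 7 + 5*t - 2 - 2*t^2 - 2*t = -2*t^2 + 3*t + 5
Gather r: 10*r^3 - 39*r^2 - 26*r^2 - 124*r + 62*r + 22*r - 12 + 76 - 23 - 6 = 10*r^3 - 65*r^2 - 40*r + 35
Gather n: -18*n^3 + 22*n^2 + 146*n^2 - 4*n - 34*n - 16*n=-18*n^3 + 168*n^2 - 54*n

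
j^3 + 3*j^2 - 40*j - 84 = (j - 6)*(j + 2)*(j + 7)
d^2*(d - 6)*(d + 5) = d^4 - d^3 - 30*d^2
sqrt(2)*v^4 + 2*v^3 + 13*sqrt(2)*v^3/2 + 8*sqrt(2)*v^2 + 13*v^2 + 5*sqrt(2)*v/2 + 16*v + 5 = (v + 1)*(v + 5)*(v + sqrt(2))*(sqrt(2)*v + sqrt(2)/2)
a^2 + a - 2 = (a - 1)*(a + 2)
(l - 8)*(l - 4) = l^2 - 12*l + 32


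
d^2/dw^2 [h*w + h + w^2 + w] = 2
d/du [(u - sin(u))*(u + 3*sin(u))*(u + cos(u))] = -(u - sin(u))*(u + 3*sin(u))*(sin(u) - 1) + (u - sin(u))*(u + cos(u))*(3*cos(u) + 1) - (u + 3*sin(u))*(u + cos(u))*(cos(u) - 1)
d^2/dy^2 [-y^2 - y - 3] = -2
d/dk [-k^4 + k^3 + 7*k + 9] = -4*k^3 + 3*k^2 + 7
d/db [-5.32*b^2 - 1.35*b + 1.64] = -10.64*b - 1.35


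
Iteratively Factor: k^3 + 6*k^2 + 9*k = (k)*(k^2 + 6*k + 9) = k*(k + 3)*(k + 3)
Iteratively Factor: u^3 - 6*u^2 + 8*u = (u - 4)*(u^2 - 2*u) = u*(u - 4)*(u - 2)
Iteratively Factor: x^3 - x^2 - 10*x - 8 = (x + 1)*(x^2 - 2*x - 8) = (x + 1)*(x + 2)*(x - 4)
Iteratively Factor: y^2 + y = (y)*(y + 1)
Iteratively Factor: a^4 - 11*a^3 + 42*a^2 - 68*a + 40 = (a - 2)*(a^3 - 9*a^2 + 24*a - 20) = (a - 2)^2*(a^2 - 7*a + 10) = (a - 5)*(a - 2)^2*(a - 2)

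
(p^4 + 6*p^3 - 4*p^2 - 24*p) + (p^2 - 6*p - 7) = p^4 + 6*p^3 - 3*p^2 - 30*p - 7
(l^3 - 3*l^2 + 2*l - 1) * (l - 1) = l^4 - 4*l^3 + 5*l^2 - 3*l + 1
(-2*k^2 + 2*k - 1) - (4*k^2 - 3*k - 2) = -6*k^2 + 5*k + 1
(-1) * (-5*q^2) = 5*q^2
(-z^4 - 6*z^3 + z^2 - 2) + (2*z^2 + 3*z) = -z^4 - 6*z^3 + 3*z^2 + 3*z - 2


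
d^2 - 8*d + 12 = (d - 6)*(d - 2)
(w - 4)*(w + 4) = w^2 - 16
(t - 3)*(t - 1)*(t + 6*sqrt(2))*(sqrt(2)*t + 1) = sqrt(2)*t^4 - 4*sqrt(2)*t^3 + 13*t^3 - 52*t^2 + 9*sqrt(2)*t^2 - 24*sqrt(2)*t + 39*t + 18*sqrt(2)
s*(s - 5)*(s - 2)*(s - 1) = s^4 - 8*s^3 + 17*s^2 - 10*s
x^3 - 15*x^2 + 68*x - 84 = (x - 7)*(x - 6)*(x - 2)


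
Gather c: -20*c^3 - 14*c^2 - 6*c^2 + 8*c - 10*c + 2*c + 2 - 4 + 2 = -20*c^3 - 20*c^2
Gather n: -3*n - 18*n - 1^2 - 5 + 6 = -21*n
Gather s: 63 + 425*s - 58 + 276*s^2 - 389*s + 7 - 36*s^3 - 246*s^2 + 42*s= -36*s^3 + 30*s^2 + 78*s + 12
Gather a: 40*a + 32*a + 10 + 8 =72*a + 18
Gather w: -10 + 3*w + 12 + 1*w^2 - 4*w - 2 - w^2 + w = 0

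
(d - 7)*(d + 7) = d^2 - 49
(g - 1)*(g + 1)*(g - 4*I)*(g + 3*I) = g^4 - I*g^3 + 11*g^2 + I*g - 12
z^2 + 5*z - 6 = (z - 1)*(z + 6)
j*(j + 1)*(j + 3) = j^3 + 4*j^2 + 3*j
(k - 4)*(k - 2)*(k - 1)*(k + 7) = k^4 - 35*k^2 + 90*k - 56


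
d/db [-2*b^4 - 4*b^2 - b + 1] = -8*b^3 - 8*b - 1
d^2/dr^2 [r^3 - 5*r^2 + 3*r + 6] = 6*r - 10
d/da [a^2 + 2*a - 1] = 2*a + 2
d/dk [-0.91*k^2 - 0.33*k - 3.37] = -1.82*k - 0.33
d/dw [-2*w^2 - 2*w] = -4*w - 2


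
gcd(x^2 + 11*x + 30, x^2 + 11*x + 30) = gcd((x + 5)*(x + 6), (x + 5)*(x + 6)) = x^2 + 11*x + 30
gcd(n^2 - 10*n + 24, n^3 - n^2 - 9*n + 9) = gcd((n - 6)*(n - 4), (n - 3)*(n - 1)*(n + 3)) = 1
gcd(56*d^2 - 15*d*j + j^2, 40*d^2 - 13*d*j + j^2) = 8*d - j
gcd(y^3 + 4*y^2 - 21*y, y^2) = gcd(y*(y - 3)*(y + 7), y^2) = y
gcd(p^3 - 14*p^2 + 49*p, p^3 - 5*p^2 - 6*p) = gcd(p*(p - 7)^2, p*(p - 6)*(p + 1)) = p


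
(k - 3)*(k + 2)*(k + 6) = k^3 + 5*k^2 - 12*k - 36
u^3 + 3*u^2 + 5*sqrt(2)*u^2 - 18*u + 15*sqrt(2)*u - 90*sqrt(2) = (u - 3)*(u + 6)*(u + 5*sqrt(2))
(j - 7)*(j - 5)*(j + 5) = j^3 - 7*j^2 - 25*j + 175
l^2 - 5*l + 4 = (l - 4)*(l - 1)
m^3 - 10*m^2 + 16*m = m*(m - 8)*(m - 2)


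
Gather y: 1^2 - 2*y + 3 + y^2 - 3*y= y^2 - 5*y + 4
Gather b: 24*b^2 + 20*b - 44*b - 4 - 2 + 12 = 24*b^2 - 24*b + 6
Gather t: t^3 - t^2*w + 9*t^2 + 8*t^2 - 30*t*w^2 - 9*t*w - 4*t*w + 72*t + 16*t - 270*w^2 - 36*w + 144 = t^3 + t^2*(17 - w) + t*(-30*w^2 - 13*w + 88) - 270*w^2 - 36*w + 144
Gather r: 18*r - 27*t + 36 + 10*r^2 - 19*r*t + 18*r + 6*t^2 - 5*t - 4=10*r^2 + r*(36 - 19*t) + 6*t^2 - 32*t + 32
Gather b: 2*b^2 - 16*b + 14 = 2*b^2 - 16*b + 14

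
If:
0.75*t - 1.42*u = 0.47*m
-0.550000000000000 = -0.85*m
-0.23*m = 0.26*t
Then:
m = 0.65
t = -0.57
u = -0.52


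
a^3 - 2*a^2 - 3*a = a*(a - 3)*(a + 1)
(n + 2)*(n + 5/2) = n^2 + 9*n/2 + 5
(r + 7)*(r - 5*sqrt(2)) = r^2 - 5*sqrt(2)*r + 7*r - 35*sqrt(2)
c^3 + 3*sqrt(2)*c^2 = c^2*(c + 3*sqrt(2))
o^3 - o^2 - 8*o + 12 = (o - 2)^2*(o + 3)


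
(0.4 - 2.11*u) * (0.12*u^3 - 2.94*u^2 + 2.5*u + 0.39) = -0.2532*u^4 + 6.2514*u^3 - 6.451*u^2 + 0.1771*u + 0.156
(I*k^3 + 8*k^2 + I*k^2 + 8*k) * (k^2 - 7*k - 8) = I*k^5 + 8*k^4 - 6*I*k^4 - 48*k^3 - 15*I*k^3 - 120*k^2 - 8*I*k^2 - 64*k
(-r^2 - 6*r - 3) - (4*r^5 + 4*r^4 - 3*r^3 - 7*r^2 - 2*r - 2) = -4*r^5 - 4*r^4 + 3*r^3 + 6*r^2 - 4*r - 1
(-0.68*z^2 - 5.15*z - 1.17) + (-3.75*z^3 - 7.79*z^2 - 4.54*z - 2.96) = -3.75*z^3 - 8.47*z^2 - 9.69*z - 4.13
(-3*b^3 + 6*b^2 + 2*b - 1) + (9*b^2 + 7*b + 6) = -3*b^3 + 15*b^2 + 9*b + 5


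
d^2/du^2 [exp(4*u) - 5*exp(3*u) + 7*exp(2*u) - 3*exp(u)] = (16*exp(3*u) - 45*exp(2*u) + 28*exp(u) - 3)*exp(u)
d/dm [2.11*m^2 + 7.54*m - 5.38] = 4.22*m + 7.54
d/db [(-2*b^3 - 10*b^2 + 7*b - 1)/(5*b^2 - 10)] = (-2*b^4 + 5*b^2 + 42*b - 14)/(5*(b^4 - 4*b^2 + 4))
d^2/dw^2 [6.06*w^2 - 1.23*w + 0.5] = 12.1200000000000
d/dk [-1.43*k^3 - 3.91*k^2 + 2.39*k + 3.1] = -4.29*k^2 - 7.82*k + 2.39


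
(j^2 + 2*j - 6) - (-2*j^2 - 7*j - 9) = 3*j^2 + 9*j + 3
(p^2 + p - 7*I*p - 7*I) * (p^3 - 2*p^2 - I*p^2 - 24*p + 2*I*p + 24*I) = p^5 - p^4 - 8*I*p^4 - 33*p^3 + 8*I*p^3 - 17*p^2 + 208*I*p^2 + 182*p + 192*I*p + 168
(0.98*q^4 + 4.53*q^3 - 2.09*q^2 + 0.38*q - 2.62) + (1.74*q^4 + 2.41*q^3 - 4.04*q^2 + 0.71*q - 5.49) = 2.72*q^4 + 6.94*q^3 - 6.13*q^2 + 1.09*q - 8.11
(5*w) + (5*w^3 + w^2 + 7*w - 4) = 5*w^3 + w^2 + 12*w - 4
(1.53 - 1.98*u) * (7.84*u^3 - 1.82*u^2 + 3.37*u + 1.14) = -15.5232*u^4 + 15.5988*u^3 - 9.4572*u^2 + 2.8989*u + 1.7442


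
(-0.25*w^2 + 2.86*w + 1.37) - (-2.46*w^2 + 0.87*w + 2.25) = 2.21*w^2 + 1.99*w - 0.88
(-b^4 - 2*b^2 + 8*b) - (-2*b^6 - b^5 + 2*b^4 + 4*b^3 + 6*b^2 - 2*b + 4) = 2*b^6 + b^5 - 3*b^4 - 4*b^3 - 8*b^2 + 10*b - 4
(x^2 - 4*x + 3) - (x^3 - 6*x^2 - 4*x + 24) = -x^3 + 7*x^2 - 21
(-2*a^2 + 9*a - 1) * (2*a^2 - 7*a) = -4*a^4 + 32*a^3 - 65*a^2 + 7*a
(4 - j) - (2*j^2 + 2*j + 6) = -2*j^2 - 3*j - 2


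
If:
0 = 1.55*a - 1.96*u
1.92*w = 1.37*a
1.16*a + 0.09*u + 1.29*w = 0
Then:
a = 0.00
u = 0.00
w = 0.00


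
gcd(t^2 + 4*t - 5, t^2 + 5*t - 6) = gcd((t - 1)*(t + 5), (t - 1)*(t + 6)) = t - 1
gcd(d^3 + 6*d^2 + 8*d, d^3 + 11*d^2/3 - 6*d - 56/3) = d^2 + 6*d + 8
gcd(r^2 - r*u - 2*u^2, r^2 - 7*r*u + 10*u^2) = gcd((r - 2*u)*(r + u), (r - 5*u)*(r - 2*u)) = r - 2*u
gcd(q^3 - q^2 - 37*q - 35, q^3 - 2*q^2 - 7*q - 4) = q + 1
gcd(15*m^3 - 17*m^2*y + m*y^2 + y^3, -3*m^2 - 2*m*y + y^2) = -3*m + y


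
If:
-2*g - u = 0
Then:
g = -u/2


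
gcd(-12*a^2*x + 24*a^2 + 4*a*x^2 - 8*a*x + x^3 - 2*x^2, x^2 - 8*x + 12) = x - 2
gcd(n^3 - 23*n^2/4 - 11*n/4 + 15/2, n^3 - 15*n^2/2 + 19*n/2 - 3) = n^2 - 7*n + 6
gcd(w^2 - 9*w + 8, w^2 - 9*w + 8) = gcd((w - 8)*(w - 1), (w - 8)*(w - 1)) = w^2 - 9*w + 8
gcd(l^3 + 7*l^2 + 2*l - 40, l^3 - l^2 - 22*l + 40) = l^2 + 3*l - 10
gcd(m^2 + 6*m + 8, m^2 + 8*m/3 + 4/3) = m + 2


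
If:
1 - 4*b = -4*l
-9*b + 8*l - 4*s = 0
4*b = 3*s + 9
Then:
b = 30/19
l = 101/76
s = -17/19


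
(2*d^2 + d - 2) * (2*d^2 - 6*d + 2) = 4*d^4 - 10*d^3 - 6*d^2 + 14*d - 4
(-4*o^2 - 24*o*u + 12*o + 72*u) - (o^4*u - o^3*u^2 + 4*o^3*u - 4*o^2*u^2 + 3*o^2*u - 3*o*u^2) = -o^4*u + o^3*u^2 - 4*o^3*u + 4*o^2*u^2 - 3*o^2*u - 4*o^2 + 3*o*u^2 - 24*o*u + 12*o + 72*u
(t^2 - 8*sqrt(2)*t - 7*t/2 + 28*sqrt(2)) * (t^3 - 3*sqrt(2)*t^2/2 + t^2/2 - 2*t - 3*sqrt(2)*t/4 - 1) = t^5 - 19*sqrt(2)*t^4/2 - 3*t^4 + 81*t^3/4 + 57*sqrt(2)*t^3/2 - 66*t^2 + 261*sqrt(2)*t^2/8 - 48*sqrt(2)*t - 77*t/2 - 28*sqrt(2)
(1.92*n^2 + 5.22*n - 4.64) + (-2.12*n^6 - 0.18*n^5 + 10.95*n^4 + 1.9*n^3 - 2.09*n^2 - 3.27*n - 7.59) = -2.12*n^6 - 0.18*n^5 + 10.95*n^4 + 1.9*n^3 - 0.17*n^2 + 1.95*n - 12.23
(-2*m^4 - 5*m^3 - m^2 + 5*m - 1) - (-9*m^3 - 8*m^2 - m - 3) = -2*m^4 + 4*m^3 + 7*m^2 + 6*m + 2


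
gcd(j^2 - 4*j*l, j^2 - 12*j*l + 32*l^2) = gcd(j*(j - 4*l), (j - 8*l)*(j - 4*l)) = j - 4*l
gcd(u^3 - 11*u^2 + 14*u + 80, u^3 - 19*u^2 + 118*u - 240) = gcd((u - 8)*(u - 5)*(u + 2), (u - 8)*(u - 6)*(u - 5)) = u^2 - 13*u + 40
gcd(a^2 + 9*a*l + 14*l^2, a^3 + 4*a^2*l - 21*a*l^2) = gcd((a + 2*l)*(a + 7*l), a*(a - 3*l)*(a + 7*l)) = a + 7*l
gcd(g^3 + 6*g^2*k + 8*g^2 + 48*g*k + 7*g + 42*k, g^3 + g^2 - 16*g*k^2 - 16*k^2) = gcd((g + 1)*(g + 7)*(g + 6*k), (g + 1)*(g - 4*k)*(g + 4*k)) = g + 1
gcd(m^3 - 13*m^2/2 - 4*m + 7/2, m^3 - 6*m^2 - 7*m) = m^2 - 6*m - 7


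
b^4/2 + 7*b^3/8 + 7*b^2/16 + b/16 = b*(b/2 + 1/4)*(b + 1/4)*(b + 1)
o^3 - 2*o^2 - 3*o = o*(o - 3)*(o + 1)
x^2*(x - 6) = x^3 - 6*x^2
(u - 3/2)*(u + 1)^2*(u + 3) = u^4 + 7*u^3/2 - u^2/2 - 15*u/2 - 9/2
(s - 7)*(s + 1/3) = s^2 - 20*s/3 - 7/3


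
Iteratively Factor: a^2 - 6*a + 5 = (a - 1)*(a - 5)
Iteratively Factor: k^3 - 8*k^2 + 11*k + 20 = (k - 5)*(k^2 - 3*k - 4) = (k - 5)*(k - 4)*(k + 1)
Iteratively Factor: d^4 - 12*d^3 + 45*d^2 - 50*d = (d - 5)*(d^3 - 7*d^2 + 10*d) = (d - 5)*(d - 2)*(d^2 - 5*d) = d*(d - 5)*(d - 2)*(d - 5)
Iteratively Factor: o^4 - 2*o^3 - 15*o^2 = (o)*(o^3 - 2*o^2 - 15*o) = o*(o + 3)*(o^2 - 5*o) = o*(o - 5)*(o + 3)*(o)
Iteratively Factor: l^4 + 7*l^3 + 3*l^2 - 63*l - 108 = (l + 3)*(l^3 + 4*l^2 - 9*l - 36) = (l + 3)*(l + 4)*(l^2 - 9) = (l + 3)^2*(l + 4)*(l - 3)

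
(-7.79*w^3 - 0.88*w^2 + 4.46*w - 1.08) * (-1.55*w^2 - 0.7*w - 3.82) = 12.0745*w^5 + 6.817*w^4 + 23.4608*w^3 + 1.9136*w^2 - 16.2812*w + 4.1256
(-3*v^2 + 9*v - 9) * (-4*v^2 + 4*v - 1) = 12*v^4 - 48*v^3 + 75*v^2 - 45*v + 9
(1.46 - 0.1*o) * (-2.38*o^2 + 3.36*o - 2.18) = 0.238*o^3 - 3.8108*o^2 + 5.1236*o - 3.1828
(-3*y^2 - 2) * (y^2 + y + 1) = -3*y^4 - 3*y^3 - 5*y^2 - 2*y - 2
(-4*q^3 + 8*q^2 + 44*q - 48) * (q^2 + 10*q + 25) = -4*q^5 - 32*q^4 + 24*q^3 + 592*q^2 + 620*q - 1200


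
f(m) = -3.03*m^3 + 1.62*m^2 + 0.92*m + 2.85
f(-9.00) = 2334.66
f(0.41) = 3.29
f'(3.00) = -71.17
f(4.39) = -218.24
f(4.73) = -277.20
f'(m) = -9.09*m^2 + 3.24*m + 0.92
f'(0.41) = 0.72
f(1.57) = -3.44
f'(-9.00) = -764.53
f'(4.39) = -160.04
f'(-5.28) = -269.60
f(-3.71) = 176.46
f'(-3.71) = -136.22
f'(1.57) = -16.40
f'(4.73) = -187.12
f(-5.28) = 489.17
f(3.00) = -61.62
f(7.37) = -1115.33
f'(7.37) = -468.94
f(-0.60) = 3.54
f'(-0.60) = -4.30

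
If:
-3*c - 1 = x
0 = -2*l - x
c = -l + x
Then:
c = -3/11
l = 1/11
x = -2/11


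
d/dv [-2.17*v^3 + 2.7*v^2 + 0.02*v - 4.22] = -6.51*v^2 + 5.4*v + 0.02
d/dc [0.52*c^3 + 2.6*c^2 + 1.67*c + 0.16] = 1.56*c^2 + 5.2*c + 1.67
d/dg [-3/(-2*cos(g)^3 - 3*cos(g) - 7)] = 9*(cos(2*g) + 2)*sin(g)/(2*cos(g)^3 + 3*cos(g) + 7)^2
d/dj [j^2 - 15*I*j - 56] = 2*j - 15*I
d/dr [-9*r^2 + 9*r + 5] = 9 - 18*r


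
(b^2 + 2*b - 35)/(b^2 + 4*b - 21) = (b - 5)/(b - 3)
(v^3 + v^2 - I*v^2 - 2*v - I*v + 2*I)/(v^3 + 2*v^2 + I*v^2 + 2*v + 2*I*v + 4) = (v - 1)/(v + 2*I)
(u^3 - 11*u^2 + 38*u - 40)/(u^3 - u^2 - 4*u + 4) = (u^2 - 9*u + 20)/(u^2 + u - 2)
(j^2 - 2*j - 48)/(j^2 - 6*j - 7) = (-j^2 + 2*j + 48)/(-j^2 + 6*j + 7)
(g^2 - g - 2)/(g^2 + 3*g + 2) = (g - 2)/(g + 2)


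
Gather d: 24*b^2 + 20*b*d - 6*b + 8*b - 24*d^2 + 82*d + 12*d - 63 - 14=24*b^2 + 2*b - 24*d^2 + d*(20*b + 94) - 77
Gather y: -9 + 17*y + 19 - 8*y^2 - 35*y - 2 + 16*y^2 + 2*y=8*y^2 - 16*y + 8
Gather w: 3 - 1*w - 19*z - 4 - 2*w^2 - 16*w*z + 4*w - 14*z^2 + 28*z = -2*w^2 + w*(3 - 16*z) - 14*z^2 + 9*z - 1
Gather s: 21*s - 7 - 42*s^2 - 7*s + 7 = -42*s^2 + 14*s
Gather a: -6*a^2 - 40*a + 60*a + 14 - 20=-6*a^2 + 20*a - 6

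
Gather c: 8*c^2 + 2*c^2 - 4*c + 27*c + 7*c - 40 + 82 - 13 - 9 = 10*c^2 + 30*c + 20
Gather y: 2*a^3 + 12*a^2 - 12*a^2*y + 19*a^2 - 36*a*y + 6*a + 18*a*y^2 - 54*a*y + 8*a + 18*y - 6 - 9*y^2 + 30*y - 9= 2*a^3 + 31*a^2 + 14*a + y^2*(18*a - 9) + y*(-12*a^2 - 90*a + 48) - 15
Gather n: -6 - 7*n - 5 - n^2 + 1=-n^2 - 7*n - 10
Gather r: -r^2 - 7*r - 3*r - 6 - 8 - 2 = -r^2 - 10*r - 16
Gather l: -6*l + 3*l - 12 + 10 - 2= -3*l - 4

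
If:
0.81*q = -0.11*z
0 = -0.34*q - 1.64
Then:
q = -4.82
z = 35.52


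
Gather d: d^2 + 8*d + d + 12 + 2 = d^2 + 9*d + 14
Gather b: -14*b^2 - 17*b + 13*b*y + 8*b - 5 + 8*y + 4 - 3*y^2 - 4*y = -14*b^2 + b*(13*y - 9) - 3*y^2 + 4*y - 1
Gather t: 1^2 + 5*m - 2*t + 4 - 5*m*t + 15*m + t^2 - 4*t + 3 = 20*m + t^2 + t*(-5*m - 6) + 8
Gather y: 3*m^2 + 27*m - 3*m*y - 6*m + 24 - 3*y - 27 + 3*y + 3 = 3*m^2 - 3*m*y + 21*m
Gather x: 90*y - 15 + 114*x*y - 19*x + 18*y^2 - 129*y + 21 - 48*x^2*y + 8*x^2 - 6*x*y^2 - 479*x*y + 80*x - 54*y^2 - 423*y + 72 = x^2*(8 - 48*y) + x*(-6*y^2 - 365*y + 61) - 36*y^2 - 462*y + 78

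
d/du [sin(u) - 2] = cos(u)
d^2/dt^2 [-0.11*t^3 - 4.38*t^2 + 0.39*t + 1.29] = -0.66*t - 8.76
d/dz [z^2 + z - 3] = 2*z + 1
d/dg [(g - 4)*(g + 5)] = 2*g + 1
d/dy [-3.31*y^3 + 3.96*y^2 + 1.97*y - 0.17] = -9.93*y^2 + 7.92*y + 1.97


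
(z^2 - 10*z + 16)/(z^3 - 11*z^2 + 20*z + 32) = (z - 2)/(z^2 - 3*z - 4)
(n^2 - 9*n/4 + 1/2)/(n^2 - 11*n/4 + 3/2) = (4*n - 1)/(4*n - 3)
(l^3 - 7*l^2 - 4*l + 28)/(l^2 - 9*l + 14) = l + 2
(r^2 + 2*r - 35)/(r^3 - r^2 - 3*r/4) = 4*(-r^2 - 2*r + 35)/(r*(-4*r^2 + 4*r + 3))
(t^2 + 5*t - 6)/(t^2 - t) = (t + 6)/t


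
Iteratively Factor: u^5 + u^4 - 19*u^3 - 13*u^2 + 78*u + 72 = (u - 3)*(u^4 + 4*u^3 - 7*u^2 - 34*u - 24) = (u - 3)^2*(u^3 + 7*u^2 + 14*u + 8) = (u - 3)^2*(u + 1)*(u^2 + 6*u + 8) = (u - 3)^2*(u + 1)*(u + 2)*(u + 4)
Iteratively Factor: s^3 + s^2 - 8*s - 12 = (s + 2)*(s^2 - s - 6) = (s + 2)^2*(s - 3)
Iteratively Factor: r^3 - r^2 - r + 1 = (r - 1)*(r^2 - 1) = (r - 1)*(r + 1)*(r - 1)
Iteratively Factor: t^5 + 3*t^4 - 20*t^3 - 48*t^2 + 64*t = (t - 4)*(t^4 + 7*t^3 + 8*t^2 - 16*t) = (t - 4)*(t + 4)*(t^3 + 3*t^2 - 4*t) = (t - 4)*(t + 4)^2*(t^2 - t) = (t - 4)*(t - 1)*(t + 4)^2*(t)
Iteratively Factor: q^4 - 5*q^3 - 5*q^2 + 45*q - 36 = (q - 4)*(q^3 - q^2 - 9*q + 9) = (q - 4)*(q + 3)*(q^2 - 4*q + 3) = (q - 4)*(q - 3)*(q + 3)*(q - 1)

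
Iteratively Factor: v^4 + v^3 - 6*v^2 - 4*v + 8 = (v + 2)*(v^3 - v^2 - 4*v + 4) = (v - 2)*(v + 2)*(v^2 + v - 2) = (v - 2)*(v + 2)^2*(v - 1)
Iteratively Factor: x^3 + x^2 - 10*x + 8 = (x - 2)*(x^2 + 3*x - 4) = (x - 2)*(x + 4)*(x - 1)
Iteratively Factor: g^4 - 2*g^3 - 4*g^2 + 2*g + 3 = (g + 1)*(g^3 - 3*g^2 - g + 3) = (g - 1)*(g + 1)*(g^2 - 2*g - 3) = (g - 3)*(g - 1)*(g + 1)*(g + 1)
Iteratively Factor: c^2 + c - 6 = (c + 3)*(c - 2)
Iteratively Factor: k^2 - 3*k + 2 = (k - 1)*(k - 2)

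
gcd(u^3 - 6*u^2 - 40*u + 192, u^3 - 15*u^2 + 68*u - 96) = u^2 - 12*u + 32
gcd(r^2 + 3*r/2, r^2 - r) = r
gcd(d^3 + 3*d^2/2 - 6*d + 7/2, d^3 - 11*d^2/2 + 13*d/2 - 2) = d - 1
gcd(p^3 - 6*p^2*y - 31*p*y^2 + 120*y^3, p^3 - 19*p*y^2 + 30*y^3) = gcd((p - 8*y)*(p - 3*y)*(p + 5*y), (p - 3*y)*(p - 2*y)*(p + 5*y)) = -p^2 - 2*p*y + 15*y^2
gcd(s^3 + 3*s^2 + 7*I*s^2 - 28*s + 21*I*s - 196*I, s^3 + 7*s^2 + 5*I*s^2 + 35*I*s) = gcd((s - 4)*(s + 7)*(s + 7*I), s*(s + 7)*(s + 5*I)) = s + 7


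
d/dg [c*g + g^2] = c + 2*g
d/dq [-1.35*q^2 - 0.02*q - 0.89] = -2.7*q - 0.02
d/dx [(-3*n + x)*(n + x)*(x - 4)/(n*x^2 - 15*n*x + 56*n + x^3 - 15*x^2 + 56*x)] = (3*n*x^2 - 24*n*x + 12*n - 11*x^2 + 112*x - 224)/(x^4 - 30*x^3 + 337*x^2 - 1680*x + 3136)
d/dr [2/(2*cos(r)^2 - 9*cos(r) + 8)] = 2*(4*cos(r) - 9)*sin(r)/(-9*cos(r) + cos(2*r) + 9)^2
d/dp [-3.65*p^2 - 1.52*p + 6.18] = -7.3*p - 1.52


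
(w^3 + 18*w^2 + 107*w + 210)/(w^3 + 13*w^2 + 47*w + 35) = (w + 6)/(w + 1)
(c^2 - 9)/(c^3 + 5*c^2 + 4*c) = (c^2 - 9)/(c*(c^2 + 5*c + 4))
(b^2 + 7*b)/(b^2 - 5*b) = (b + 7)/(b - 5)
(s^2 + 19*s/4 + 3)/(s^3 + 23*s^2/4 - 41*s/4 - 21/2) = (s + 4)/(s^2 + 5*s - 14)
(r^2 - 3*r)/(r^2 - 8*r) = (r - 3)/(r - 8)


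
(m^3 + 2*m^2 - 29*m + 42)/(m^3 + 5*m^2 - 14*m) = (m - 3)/m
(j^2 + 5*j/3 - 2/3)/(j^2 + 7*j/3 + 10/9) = 3*(3*j^2 + 5*j - 2)/(9*j^2 + 21*j + 10)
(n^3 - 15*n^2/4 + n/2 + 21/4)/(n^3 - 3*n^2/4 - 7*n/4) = (n - 3)/n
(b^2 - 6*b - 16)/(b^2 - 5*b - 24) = (b + 2)/(b + 3)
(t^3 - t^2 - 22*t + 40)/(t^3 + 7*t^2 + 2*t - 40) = (t - 4)/(t + 4)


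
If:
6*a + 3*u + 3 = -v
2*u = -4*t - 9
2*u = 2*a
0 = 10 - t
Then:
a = -49/2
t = 10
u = -49/2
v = 435/2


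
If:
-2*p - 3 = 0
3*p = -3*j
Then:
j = 3/2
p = -3/2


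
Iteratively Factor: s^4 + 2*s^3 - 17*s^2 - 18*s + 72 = (s + 4)*(s^3 - 2*s^2 - 9*s + 18) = (s - 2)*(s + 4)*(s^2 - 9) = (s - 3)*(s - 2)*(s + 4)*(s + 3)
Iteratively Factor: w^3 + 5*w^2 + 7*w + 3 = (w + 1)*(w^2 + 4*w + 3) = (w + 1)^2*(w + 3)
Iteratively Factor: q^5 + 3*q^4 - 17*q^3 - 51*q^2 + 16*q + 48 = (q - 1)*(q^4 + 4*q^3 - 13*q^2 - 64*q - 48) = (q - 1)*(q + 3)*(q^3 + q^2 - 16*q - 16) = (q - 1)*(q + 3)*(q + 4)*(q^2 - 3*q - 4) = (q - 1)*(q + 1)*(q + 3)*(q + 4)*(q - 4)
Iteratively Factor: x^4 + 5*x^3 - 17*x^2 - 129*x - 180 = (x - 5)*(x^3 + 10*x^2 + 33*x + 36) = (x - 5)*(x + 3)*(x^2 + 7*x + 12) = (x - 5)*(x + 3)^2*(x + 4)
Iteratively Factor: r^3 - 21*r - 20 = (r + 1)*(r^2 - r - 20) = (r - 5)*(r + 1)*(r + 4)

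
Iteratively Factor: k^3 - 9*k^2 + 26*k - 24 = (k - 3)*(k^2 - 6*k + 8) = (k - 3)*(k - 2)*(k - 4)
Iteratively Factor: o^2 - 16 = (o + 4)*(o - 4)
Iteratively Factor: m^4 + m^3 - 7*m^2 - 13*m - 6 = (m + 1)*(m^3 - 7*m - 6) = (m - 3)*(m + 1)*(m^2 + 3*m + 2) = (m - 3)*(m + 1)^2*(m + 2)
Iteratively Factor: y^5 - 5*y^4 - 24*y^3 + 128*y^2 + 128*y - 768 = (y - 4)*(y^4 - y^3 - 28*y^2 + 16*y + 192) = (y - 4)^2*(y^3 + 3*y^2 - 16*y - 48) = (y - 4)^2*(y + 4)*(y^2 - y - 12) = (y - 4)^3*(y + 4)*(y + 3)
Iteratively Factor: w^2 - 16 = (w + 4)*(w - 4)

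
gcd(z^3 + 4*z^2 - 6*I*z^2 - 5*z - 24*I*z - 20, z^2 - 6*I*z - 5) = z^2 - 6*I*z - 5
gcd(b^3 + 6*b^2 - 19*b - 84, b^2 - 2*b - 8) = b - 4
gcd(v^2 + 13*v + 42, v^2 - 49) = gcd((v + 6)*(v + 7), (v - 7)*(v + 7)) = v + 7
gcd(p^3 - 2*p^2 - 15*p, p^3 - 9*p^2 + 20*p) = p^2 - 5*p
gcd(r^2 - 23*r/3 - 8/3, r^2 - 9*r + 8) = r - 8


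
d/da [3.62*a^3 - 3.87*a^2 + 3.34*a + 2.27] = 10.86*a^2 - 7.74*a + 3.34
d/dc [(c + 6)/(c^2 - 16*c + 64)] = (-c - 20)/(c^3 - 24*c^2 + 192*c - 512)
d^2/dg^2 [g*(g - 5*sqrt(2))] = 2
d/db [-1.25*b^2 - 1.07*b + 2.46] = -2.5*b - 1.07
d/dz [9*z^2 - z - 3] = 18*z - 1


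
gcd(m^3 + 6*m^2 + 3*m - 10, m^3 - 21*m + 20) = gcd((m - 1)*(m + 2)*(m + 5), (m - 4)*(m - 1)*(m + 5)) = m^2 + 4*m - 5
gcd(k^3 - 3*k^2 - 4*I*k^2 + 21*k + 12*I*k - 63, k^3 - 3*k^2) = k - 3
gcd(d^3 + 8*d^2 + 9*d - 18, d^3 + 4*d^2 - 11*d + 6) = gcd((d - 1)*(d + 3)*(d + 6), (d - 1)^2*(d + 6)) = d^2 + 5*d - 6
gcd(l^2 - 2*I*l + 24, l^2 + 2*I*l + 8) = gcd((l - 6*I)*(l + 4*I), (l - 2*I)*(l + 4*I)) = l + 4*I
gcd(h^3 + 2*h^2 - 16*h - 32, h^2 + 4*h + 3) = 1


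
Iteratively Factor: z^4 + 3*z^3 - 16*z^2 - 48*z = (z)*(z^3 + 3*z^2 - 16*z - 48) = z*(z + 4)*(z^2 - z - 12) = z*(z + 3)*(z + 4)*(z - 4)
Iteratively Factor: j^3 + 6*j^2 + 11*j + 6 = (j + 2)*(j^2 + 4*j + 3) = (j + 2)*(j + 3)*(j + 1)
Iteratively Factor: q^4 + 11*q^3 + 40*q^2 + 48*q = (q + 4)*(q^3 + 7*q^2 + 12*q) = (q + 4)^2*(q^2 + 3*q) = (q + 3)*(q + 4)^2*(q)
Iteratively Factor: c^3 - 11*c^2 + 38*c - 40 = (c - 5)*(c^2 - 6*c + 8) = (c - 5)*(c - 2)*(c - 4)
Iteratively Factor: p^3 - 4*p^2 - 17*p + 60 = (p - 3)*(p^2 - p - 20) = (p - 3)*(p + 4)*(p - 5)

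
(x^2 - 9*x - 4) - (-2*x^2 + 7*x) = 3*x^2 - 16*x - 4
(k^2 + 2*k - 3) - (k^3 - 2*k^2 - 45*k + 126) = -k^3 + 3*k^2 + 47*k - 129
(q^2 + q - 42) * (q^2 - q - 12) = q^4 - 55*q^2 + 30*q + 504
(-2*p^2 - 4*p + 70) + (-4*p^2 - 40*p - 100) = -6*p^2 - 44*p - 30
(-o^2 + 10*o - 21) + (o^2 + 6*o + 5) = 16*o - 16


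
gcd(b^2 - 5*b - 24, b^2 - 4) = 1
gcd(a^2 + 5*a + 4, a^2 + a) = a + 1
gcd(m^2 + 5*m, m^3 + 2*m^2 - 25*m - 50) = m + 5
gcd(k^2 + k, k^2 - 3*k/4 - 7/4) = k + 1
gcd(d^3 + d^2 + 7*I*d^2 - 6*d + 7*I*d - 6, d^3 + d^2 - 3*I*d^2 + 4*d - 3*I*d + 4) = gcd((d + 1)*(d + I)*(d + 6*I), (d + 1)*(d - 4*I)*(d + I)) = d^2 + d*(1 + I) + I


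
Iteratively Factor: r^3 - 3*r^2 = (r)*(r^2 - 3*r) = r^2*(r - 3)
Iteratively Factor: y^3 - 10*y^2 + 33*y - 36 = (y - 3)*(y^2 - 7*y + 12) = (y - 3)^2*(y - 4)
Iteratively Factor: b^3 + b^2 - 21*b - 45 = (b + 3)*(b^2 - 2*b - 15) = (b - 5)*(b + 3)*(b + 3)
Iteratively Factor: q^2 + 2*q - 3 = (q - 1)*(q + 3)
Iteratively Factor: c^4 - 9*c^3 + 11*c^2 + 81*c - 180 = (c + 3)*(c^3 - 12*c^2 + 47*c - 60) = (c - 4)*(c + 3)*(c^2 - 8*c + 15) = (c - 4)*(c - 3)*(c + 3)*(c - 5)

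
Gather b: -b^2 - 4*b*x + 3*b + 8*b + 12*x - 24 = -b^2 + b*(11 - 4*x) + 12*x - 24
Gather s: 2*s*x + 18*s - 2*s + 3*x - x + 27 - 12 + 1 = s*(2*x + 16) + 2*x + 16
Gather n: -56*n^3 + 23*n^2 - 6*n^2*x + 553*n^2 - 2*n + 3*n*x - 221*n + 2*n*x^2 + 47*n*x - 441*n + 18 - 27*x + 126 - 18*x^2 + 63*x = -56*n^3 + n^2*(576 - 6*x) + n*(2*x^2 + 50*x - 664) - 18*x^2 + 36*x + 144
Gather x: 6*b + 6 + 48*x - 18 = 6*b + 48*x - 12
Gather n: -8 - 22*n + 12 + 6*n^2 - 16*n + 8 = 6*n^2 - 38*n + 12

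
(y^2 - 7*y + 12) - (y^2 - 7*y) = 12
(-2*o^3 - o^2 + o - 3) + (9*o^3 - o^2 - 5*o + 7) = 7*o^3 - 2*o^2 - 4*o + 4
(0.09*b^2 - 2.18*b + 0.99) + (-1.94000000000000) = 0.09*b^2 - 2.18*b - 0.95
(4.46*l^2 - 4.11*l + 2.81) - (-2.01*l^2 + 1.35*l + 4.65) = 6.47*l^2 - 5.46*l - 1.84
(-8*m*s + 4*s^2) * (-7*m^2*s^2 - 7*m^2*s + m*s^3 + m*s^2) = 56*m^3*s^3 + 56*m^3*s^2 - 36*m^2*s^4 - 36*m^2*s^3 + 4*m*s^5 + 4*m*s^4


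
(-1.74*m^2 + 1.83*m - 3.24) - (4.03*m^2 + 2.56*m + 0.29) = -5.77*m^2 - 0.73*m - 3.53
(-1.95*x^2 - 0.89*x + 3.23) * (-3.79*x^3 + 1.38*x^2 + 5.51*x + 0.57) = 7.3905*x^5 + 0.6821*x^4 - 24.2144*x^3 - 1.558*x^2 + 17.29*x + 1.8411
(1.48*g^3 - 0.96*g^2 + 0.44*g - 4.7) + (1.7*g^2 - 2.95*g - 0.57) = 1.48*g^3 + 0.74*g^2 - 2.51*g - 5.27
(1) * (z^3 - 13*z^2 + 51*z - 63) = z^3 - 13*z^2 + 51*z - 63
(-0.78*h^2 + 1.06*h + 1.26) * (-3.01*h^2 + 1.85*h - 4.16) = 2.3478*h^4 - 4.6336*h^3 + 1.4132*h^2 - 2.0786*h - 5.2416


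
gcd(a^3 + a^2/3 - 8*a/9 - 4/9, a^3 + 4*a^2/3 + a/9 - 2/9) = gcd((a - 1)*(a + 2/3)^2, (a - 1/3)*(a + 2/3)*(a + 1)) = a + 2/3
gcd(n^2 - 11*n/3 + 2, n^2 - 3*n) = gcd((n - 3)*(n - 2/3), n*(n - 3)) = n - 3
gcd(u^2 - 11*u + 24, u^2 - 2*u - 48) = u - 8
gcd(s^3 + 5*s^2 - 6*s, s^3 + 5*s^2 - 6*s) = s^3 + 5*s^2 - 6*s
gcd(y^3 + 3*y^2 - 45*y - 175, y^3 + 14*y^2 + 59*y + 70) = y + 5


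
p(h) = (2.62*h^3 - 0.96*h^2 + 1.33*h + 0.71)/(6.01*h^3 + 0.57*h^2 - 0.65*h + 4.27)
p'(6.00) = 0.00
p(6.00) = 0.41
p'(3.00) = 0.01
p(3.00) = 0.39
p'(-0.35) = 0.69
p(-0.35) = 0.00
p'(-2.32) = 0.13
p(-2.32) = 0.61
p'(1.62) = 0.01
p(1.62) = 0.38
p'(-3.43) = 0.04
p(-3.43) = 0.53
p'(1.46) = 0.02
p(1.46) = 0.38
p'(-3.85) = 0.03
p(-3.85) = 0.51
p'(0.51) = 0.20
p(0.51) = 0.30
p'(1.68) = 0.01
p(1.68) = 0.38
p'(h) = (-18.03*h^2 - 1.14*h + 0.65)*(2.62*h^3 - 0.96*h^2 + 1.33*h + 0.71)/(6.01*h^3 + 0.57*h^2 - 0.65*h + 4.27)^2 + (7.86*h^2 - 1.92*h + 1.33)/(6.01*h^3 + 0.57*h^2 - 0.65*h + 4.27) = (-7.105427357601e-15*h^5 + 7.263*h^4 - 19.3926*h^3 + 20.6268*h^2 - 9.0078*h + 6.1406)/(36.1201*h^6 + 6.8514*h^5 - 7.4881*h^4 + 50.5844*h^3 + 5.2903*h^2 - 5.551*h + 18.2329)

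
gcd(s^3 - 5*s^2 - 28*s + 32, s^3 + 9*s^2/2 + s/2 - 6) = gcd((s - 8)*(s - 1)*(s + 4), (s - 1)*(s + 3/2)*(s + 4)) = s^2 + 3*s - 4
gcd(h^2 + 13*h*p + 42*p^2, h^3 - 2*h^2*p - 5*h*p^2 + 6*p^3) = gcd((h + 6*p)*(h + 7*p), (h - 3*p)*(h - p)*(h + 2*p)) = 1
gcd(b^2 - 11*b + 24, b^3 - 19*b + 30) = b - 3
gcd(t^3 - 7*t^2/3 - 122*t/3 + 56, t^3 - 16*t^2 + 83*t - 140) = t - 7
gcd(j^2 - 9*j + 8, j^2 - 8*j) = j - 8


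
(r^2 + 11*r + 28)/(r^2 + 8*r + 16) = (r + 7)/(r + 4)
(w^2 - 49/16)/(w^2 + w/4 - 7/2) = (w + 7/4)/(w + 2)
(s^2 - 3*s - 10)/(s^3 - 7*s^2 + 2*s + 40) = 1/(s - 4)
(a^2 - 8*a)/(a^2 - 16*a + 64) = a/(a - 8)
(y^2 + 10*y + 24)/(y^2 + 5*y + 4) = (y + 6)/(y + 1)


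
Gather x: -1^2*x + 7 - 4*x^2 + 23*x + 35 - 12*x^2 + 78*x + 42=-16*x^2 + 100*x + 84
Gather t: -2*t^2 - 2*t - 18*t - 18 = -2*t^2 - 20*t - 18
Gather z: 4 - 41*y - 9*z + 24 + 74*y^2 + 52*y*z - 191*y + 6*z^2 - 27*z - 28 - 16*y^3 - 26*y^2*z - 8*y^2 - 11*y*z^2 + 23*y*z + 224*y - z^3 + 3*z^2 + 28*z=-16*y^3 + 66*y^2 - 8*y - z^3 + z^2*(9 - 11*y) + z*(-26*y^2 + 75*y - 8)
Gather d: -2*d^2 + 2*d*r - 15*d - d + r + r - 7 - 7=-2*d^2 + d*(2*r - 16) + 2*r - 14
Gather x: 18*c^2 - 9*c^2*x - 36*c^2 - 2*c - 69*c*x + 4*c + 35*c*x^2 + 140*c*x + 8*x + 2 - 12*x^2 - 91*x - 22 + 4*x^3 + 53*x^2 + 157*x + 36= -18*c^2 + 2*c + 4*x^3 + x^2*(35*c + 41) + x*(-9*c^2 + 71*c + 74) + 16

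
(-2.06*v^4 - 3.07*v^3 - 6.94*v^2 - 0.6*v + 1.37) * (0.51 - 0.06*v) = 0.1236*v^5 - 0.8664*v^4 - 1.1493*v^3 - 3.5034*v^2 - 0.3882*v + 0.6987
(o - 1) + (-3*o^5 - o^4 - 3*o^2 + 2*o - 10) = -3*o^5 - o^4 - 3*o^2 + 3*o - 11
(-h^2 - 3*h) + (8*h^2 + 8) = 7*h^2 - 3*h + 8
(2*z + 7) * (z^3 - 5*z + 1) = 2*z^4 + 7*z^3 - 10*z^2 - 33*z + 7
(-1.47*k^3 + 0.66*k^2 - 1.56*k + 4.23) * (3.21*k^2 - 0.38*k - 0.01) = -4.7187*k^5 + 2.6772*k^4 - 5.2437*k^3 + 14.1645*k^2 - 1.5918*k - 0.0423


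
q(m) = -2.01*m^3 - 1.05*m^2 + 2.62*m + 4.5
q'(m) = -6.03*m^2 - 2.1*m + 2.62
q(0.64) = 5.22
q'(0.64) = -1.19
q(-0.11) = 4.20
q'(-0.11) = 2.78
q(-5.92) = 369.22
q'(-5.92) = -196.28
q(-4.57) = 162.44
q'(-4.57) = -113.72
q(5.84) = -416.36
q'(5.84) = -215.30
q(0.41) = 5.26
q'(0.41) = 0.75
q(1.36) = 1.07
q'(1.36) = -11.39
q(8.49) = -1278.98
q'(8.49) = -449.85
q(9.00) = -1522.26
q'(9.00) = -504.71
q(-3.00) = 41.46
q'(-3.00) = -45.35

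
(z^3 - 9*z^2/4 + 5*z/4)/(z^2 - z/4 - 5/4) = z*(z - 1)/(z + 1)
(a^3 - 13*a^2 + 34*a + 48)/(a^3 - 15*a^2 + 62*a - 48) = (a + 1)/(a - 1)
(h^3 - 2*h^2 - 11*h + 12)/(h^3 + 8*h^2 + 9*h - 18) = (h - 4)/(h + 6)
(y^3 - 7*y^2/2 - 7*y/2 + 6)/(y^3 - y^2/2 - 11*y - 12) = (y - 1)/(y + 2)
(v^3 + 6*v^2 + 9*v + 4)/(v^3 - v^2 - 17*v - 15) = (v^2 + 5*v + 4)/(v^2 - 2*v - 15)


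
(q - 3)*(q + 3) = q^2 - 9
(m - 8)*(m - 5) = m^2 - 13*m + 40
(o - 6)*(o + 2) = o^2 - 4*o - 12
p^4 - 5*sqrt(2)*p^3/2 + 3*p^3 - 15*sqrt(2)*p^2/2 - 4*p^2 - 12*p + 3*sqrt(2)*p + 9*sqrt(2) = (p + 3)*(p - 3*sqrt(2))*(p - sqrt(2)/2)*(p + sqrt(2))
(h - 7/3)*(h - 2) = h^2 - 13*h/3 + 14/3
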